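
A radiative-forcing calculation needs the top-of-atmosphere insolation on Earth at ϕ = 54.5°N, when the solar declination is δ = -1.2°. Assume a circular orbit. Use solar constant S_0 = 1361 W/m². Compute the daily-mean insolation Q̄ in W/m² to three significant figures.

Q̄ ≈ 240 W/m²

cos h₀ = −tan(+54.5°) tan(-1.200°) = 0.0294, h₀ = 1.5414 rad.
Bracket: h₀ sin ϕ sin δ + cos ϕ cos δ sin h₀ = 1.5414×0.81412×-0.02094 + 0.58070×0.99978×0.99957 = -0.026277 + 0.580323 = 0.554046.
Q̄ = (S_0/π) × [bracket] = (1361/π) × 0.554046 = 240.0 W/m².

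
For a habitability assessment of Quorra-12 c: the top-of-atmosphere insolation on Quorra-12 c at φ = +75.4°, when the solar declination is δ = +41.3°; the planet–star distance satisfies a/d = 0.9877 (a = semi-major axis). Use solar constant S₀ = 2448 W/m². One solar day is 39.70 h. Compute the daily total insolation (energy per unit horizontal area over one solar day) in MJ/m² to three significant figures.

218 MJ/m²

cos H₀ = −tan(+75.4°) tan(+41.300°) = -3.3727 ≤ −1 ⇒ polar day, H₀ = π.
Bracket: H₀ sin φ sin δ + cos φ cos δ sin H₀ = 3.1416×0.96771×0.66000 + 0.25207×0.75126×0.00000 = 2.006504 + 0.000000 = 2.006504.
Inverse-square distance factor (a/d)² = 0.9877² = 0.975551.
Q̄ = (S₀/π) × 0.975551 × [bracket] = (2448/π) × 0.975551 × 2.006504 = 1525.3 W/m².
Daily total = Q̄ × 39.70 h × 3600 s/h = 1525.3 × 39.70 × 3600 / 10⁶ = 218.0 MJ/m².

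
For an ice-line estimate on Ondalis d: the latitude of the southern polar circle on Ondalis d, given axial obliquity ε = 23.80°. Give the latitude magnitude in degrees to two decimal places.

66.20°

The polar circle is the lowest latitude that experiences at least one full rotation of continuous darkness at the northern-summer solstice; it lies at |φ| = 90° − ε = 90° − 23.80° = 66.20°.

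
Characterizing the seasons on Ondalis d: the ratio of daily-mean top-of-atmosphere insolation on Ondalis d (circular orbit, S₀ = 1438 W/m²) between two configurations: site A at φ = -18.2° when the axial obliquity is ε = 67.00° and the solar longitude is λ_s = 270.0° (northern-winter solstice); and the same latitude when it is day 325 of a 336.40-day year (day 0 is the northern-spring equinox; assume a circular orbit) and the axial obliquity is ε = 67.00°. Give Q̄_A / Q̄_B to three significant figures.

— Configuration A (φ=-18.2°):
Solar declination: sin δ = sin ε · sin λ_s = sin 67.00° × sin 270.0° = -0.92050, so δ = -67.000°.
cos H₀ = −tan(-18.2°) tan(-67.000°) = -0.7746, H₀ = 2.4568 rad.
Bracket: H₀ sin φ sin δ + cos φ cos δ sin H₀ = 2.4568×-0.31233×-0.92050 + 0.94997×0.39073×0.63249 = 0.706329 + 0.234769 = 0.941098.
Q̄ = (S₀/π) × [bracket] = (1438/π) × 0.941098 = 430.77 W/m².
— Configuration B (φ=-18.2°):
Solar longitude: λ_s = 360° × (325 − 0)/336.40 = 347.800°.
sin δ = sin 67.00° × sin 347.800° = -0.19452, so δ = -11.217°.
cos H₀ = −tan(-18.2°) tan(-11.217°) = -0.0652, H₀ = 1.6360 rad.
Bracket: H₀ sin φ sin δ + cos φ cos δ sin H₀ = 1.6360×-0.31233×-0.19452 + 0.94997×0.98090×0.99787 = 0.099394 + 0.929841 = 1.029235.
Q̄ = (S₀/π) × [bracket] = (1438/π) × 1.029235 = 471.11 W/m².
Ratio Q̄_A / Q̄_B = 430.77 / 471.11 = 0.9144.

Q̄_A / Q̄_B ≈ 0.914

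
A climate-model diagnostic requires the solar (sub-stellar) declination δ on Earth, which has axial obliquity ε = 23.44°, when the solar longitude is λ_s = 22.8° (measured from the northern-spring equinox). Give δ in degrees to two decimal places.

sin δ = sin ε · sin λ_s = sin 23.44° × sin 22.8° = 0.154149.
δ = arcsin(0.154149) = +8.87°.

δ = +8.87°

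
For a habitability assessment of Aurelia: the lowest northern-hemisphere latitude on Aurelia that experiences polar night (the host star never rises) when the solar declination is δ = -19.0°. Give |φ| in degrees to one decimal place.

Polar night requires cos H₀ = −tan φ tan δ ≥ 1, i.e. tan φ tan δ ≤ −1.
The boundary is |tan φ| · |tan δ| = 1, so |φ| = 90° − |δ| = 90° − 19.0° = 71.0° in the northern hemisphere.

|φ| = 71.0°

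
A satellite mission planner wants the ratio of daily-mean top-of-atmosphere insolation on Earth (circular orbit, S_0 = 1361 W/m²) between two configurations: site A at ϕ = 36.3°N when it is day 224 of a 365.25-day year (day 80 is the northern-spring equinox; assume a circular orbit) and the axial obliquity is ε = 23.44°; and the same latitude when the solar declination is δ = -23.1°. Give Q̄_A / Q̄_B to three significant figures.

— Configuration A (ϕ=+36.3°):
Solar longitude: L_s = 360° × (224 − 80)/365.25 = 141.930°.
sin δ = sin 23.44° × sin 141.930° = 0.24528, so δ = +14.199°.
cos h₀ = −tan(+36.3°) tan(+14.199°) = -0.1859, h₀ = 1.7577 rad.
Bracket: h₀ sin ϕ sin δ + cos ϕ cos δ sin h₀ = 1.7577×0.59201×0.24528 + 0.80593×0.96945×0.98258 = 0.255232 + 0.767698 = 1.022930.
Q̄ = (S_0/π) × [bracket] = (1361/π) × 1.022930 = 443.15 W/m².
— Configuration B (ϕ=+36.3°):
cos h₀ = −tan(+36.3°) tan(-23.100°) = 0.3133, h₀ = 1.2521 rad.
Bracket: h₀ sin ϕ sin δ + cos ϕ cos δ sin h₀ = 1.2521×0.59201×-0.39234 + 0.80593×0.91982×0.94965 = -0.290824 + 0.703986 = 0.413162.
Q̄ = (S_0/π) × [bracket] = (1361/π) × 0.413162 = 178.99 W/m².
Ratio Q̄_A / Q̄_B = 443.15 / 178.99 = 2.476.

Q̄_A / Q̄_B ≈ 2.48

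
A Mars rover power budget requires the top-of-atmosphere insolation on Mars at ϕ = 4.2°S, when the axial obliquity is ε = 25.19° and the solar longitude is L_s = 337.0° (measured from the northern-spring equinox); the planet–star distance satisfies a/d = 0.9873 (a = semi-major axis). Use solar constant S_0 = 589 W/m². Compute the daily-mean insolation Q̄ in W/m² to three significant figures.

Q̄ ≈ 183 W/m²

Solar declination: sin δ = sin ε · sin L_s = sin 25.19° × sin 337.0° = -0.16630, so δ = -9.573°.
cos h₀ = −tan(-4.2°) tan(-9.573°) = -0.0124, h₀ = 1.5832 rad.
Bracket: h₀ sin ϕ sin δ + cos ϕ cos δ sin h₀ = 1.5832×-0.07324×-0.16630 + 0.99731×0.98607×0.99992 = 0.019283 + 0.983339 = 1.002622.
Inverse-square distance factor (a/d)² = 0.9873² = 0.974761.
Q̄ = (S_0/π) × 0.974761 × [bracket] = (589/π) × 0.974761 × 1.002622 = 183.2 W/m².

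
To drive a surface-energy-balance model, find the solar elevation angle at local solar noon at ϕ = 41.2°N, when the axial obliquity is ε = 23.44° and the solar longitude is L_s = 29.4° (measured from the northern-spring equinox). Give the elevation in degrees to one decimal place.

Solar declination: sin δ = sin ε · sin L_s = sin 23.44° × sin 29.4° = 0.19528, so δ = +11.261°.
At local noon the hour angle is zero, so the zenith angle equals |ϕ − δ| = |+41.2° − (+11.261°)| = 29.939°.
Elevation = 90° − 29.939° = 60.1°.

60.1°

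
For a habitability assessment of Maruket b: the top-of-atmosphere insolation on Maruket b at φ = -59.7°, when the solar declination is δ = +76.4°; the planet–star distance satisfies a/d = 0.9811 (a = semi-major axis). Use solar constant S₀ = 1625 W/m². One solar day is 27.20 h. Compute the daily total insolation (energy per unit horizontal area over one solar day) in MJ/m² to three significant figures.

cos H₀ = −tan(-59.7°) tan(+76.400°) = 7.0736 ≥ 1 ⇒ polar night, H₀ = 0 and Q̄ = 0.
Inverse-square distance factor (a/d)² = 0.9811² = 0.962557.
Daily total = Q̄ × 27.20 h × 3600 s/h = 0.00 MJ/m².

0.00 MJ/m²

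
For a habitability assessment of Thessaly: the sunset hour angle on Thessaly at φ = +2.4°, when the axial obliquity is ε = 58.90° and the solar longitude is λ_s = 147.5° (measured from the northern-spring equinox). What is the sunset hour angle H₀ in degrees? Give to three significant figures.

H₀ = 91.2°

Solar declination: sin δ = sin ε · sin λ_s = sin 58.90° × sin 147.5° = 0.46007, so δ = +27.392°.
cos H₀ = −tan φ · tan δ = −tan(+2.4°) × tan(+27.392°) = -0.0217, so H₀ = 1.5925 rad = 91.24°.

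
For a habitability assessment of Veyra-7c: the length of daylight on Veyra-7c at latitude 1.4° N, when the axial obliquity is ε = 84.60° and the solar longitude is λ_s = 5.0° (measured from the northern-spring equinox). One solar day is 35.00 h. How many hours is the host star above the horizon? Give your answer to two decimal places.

Solar declination: sin δ = sin ε · sin λ_s = sin 84.60° × sin 5.0° = 0.08677, so δ = +4.978°.
cos H₀ = −tan φ · tan δ = −tan(+1.4°) × tan(+4.978°) = -0.0021, so H₀ = 1.5729 rad = 90.12°.
Daylight = 2H₀/(2π) × 35.00 h = (1.5729/π) × 35.00 = 17.52 h.

17.52 h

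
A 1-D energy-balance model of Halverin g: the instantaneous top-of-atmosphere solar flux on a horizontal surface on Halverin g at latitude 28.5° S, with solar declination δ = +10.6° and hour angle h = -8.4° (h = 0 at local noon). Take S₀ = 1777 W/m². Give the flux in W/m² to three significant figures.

1.36e+03 W/m²

cos θ_z = sin φ sin δ + cos φ cos δ cos h = -0.087774 + 0.854554 = 0.766780.
Flux = S₀ · cos θ_z = 1777 × 0.766780 = 1363 W/m².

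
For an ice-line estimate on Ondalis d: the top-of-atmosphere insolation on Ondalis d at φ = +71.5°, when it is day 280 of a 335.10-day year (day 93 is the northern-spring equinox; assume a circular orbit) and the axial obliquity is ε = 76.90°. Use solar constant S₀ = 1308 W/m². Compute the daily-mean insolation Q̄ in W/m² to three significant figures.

Solar longitude: λ_s = 360° × (280 − 93)/335.10 = 200.895°.
sin δ = sin 76.90° × sin 200.895° = -0.34738, so δ = -20.327°.
cos H₀ = −tan(+71.5°) tan(-20.327°) = 1.1072 ≥ 1 ⇒ polar night, H₀ = 0 and Q̄ = 0.

Q̄ ≈ 0.00 W/m²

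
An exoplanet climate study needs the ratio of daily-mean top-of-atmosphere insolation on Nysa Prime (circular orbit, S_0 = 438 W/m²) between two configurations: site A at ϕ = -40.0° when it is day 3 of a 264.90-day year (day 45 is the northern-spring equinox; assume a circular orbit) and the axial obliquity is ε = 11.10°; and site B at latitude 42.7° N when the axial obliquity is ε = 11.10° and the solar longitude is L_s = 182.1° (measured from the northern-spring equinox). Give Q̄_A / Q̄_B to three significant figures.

Q̄_A / Q̄_B ≈ 1.27

— Configuration A (ϕ=-40.0°):
Solar longitude: L_s = 360° × (3 − 45)/264.90 = -57.078°, i.e. -57.078° + 360° = 302.922°.
sin δ = sin 11.10° × sin 302.922° = -0.16161, so δ = -9.300°.
cos h₀ = −tan(-40.0°) tan(-9.300°) = -0.1374, h₀ = 1.7086 rad.
Bracket: h₀ sin ϕ sin δ + cos ϕ cos δ sin h₀ = 1.7086×-0.64279×-0.16161 + 0.76604×0.98686×0.99051 = 0.177492 + 0.748800 = 0.926292.
Q̄ = (S_0/π) × [bracket] = (438/π) × 0.926292 = 129.14 W/m².
— Configuration B (ϕ=+42.7°):
Solar declination: sin δ = sin ε · sin L_s = sin 11.10° × sin 182.1° = -0.00705, so δ = -0.404°.
cos h₀ = −tan(+42.7°) tan(-0.404°) = 0.0065, h₀ = 1.5643 rad.
Bracket: h₀ sin ϕ sin δ + cos ϕ cos δ sin h₀ = 1.5643×0.67816×-0.00705 + 0.73491×0.99998×0.99998 = -0.007479 + 0.734881 = 0.727402.
Q̄ = (S_0/π) × [bracket] = (438/π) × 0.727402 = 101.41 W/m².
Ratio Q̄_A / Q̄_B = 129.14 / 101.41 = 1.273.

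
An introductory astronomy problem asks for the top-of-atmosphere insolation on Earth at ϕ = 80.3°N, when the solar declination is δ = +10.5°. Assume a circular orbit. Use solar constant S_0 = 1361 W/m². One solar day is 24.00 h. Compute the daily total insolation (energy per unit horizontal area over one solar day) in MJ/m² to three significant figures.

21.1 MJ/m²

cos h₀ = −tan(+80.3°) tan(+10.500°) = -1.0843 ≤ −1 ⇒ polar day, h₀ = π.
Bracket: h₀ sin ϕ sin δ + cos ϕ cos δ sin h₀ = 3.1416×0.98570×0.18224 + 0.16849×0.98325×0.00000 = 0.564338 + 0.000000 = 0.564338.
Q̄ = (S_0/π) × [bracket] = (1361/π) × 0.564338 = 244.48 W/m².
Daily total = Q̄ × 24.00 h × 3600 s/h = 244.48 × 24.00 × 3600 / 10⁶ = 21.12 MJ/m².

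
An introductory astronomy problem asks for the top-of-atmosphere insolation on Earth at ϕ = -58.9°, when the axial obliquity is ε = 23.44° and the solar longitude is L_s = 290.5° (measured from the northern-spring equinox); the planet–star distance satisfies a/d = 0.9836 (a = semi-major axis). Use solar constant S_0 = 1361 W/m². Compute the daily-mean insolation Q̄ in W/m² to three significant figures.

Q̄ ≈ 457 W/m²

Solar declination: sin δ = sin ε · sin L_s = sin 23.44° × sin 290.5° = -0.37260, so δ = -21.876°.
cos h₀ = −tan(-58.9°) tan(-21.876°) = -0.6656, h₀ = 2.2991 rad.
Bracket: h₀ sin ϕ sin δ + cos ϕ cos δ sin h₀ = 2.2991×-0.85627×-0.37260 + 0.51653×0.92799×0.74632 = 0.733519 + 0.357737 = 1.091256.
Inverse-square distance factor (a/d)² = 0.9836² = 0.967469.
Q̄ = (S_0/π) × 0.967469 × [bracket] = (1361/π) × 0.967469 × 1.091256 = 457.4 W/m².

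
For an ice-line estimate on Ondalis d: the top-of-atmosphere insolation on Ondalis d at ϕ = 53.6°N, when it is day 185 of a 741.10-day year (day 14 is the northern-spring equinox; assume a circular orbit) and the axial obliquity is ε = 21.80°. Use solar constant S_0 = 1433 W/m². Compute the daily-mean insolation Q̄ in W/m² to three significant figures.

Solar longitude: L_s = 360° × (185 − 14)/741.10 = 83.066°.
sin δ = sin 21.80° × sin 83.066° = 0.36865, so δ = +21.632°.
cos h₀ = −tan(+53.6°) tan(+21.632°) = -0.5379, h₀ = 2.1388 rad.
Bracket: h₀ sin ϕ sin δ + cos ϕ cos δ sin h₀ = 2.1388×0.80489×0.36865 + 0.59342×0.92957×0.84300 = 0.634631 + 0.465020 = 1.099651.
Q̄ = (S_0/π) × [bracket] = (1433/π) × 1.099651 = 501.6 W/m².

Q̄ ≈ 502 W/m²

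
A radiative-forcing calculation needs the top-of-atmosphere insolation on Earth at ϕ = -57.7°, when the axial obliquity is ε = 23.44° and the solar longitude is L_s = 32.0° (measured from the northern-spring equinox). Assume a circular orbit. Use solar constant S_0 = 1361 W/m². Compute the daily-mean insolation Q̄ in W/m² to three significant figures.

Q̄ ≈ 118 W/m²

Solar declination: sin δ = sin ε · sin L_s = sin 23.44° × sin 32.0° = 0.21080, so δ = +12.169°.
cos h₀ = −tan(-57.7°) tan(+12.169°) = 0.3411, h₀ = 1.2227 rad.
Bracket: h₀ sin ϕ sin δ + cos ϕ cos δ sin h₀ = 1.2227×-0.84526×0.21080 + 0.53435×0.97753×0.94002 = -0.217862 + 0.491013 = 0.273151.
Q̄ = (S_0/π) × [bracket] = (1361/π) × 0.273151 = 118.3 W/m².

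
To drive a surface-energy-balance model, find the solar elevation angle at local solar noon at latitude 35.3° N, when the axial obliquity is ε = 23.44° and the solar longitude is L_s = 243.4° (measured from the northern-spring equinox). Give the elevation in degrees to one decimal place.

Solar declination: sin δ = sin ε · sin L_s = sin 23.44° × sin 243.4° = -0.35568, so δ = -20.835°.
At local noon the hour angle is zero, so the zenith angle equals |ϕ − δ| = |+35.3° − (-20.835°)| = 56.135°.
Elevation = 90° − 56.135° = 33.9°.

33.9°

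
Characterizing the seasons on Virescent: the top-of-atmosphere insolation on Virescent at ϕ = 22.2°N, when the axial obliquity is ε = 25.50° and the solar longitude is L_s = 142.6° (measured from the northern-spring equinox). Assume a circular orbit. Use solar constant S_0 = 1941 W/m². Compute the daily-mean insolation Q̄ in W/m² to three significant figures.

Q̄ ≈ 651 W/m²

Solar declination: sin δ = sin ε · sin L_s = sin 25.50° × sin 142.6° = 0.26148, so δ = +15.158°.
cos h₀ = −tan(+22.2°) tan(+15.158°) = -0.1106, h₀ = 1.6816 rad.
Bracket: h₀ sin ϕ sin δ + cos ϕ cos δ sin h₀ = 1.6816×0.37784×0.26148 + 0.92587×0.96521×0.99387 = 0.166138 + 0.888181 = 1.054319.
Q̄ = (S_0/π) × [bracket] = (1941/π) × 1.054319 = 651.4 W/m².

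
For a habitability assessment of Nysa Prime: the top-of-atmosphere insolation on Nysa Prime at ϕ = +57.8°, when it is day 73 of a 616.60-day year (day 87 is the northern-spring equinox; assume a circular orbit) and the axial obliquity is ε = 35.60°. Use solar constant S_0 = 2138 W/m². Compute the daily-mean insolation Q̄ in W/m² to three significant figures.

Q̄ ≈ 290 W/m²

Solar longitude: L_s = 360° × (73 − 87)/616.60 = -8.174°, i.e. -8.174° + 360° = 351.826°.
sin δ = sin 35.60° × sin 351.826° = -0.08276, so δ = -4.747°.
cos h₀ = −tan(+57.8°) tan(-4.747°) = 0.1319, h₀ = 1.4385 rad.
Bracket: h₀ sin ϕ sin δ + cos ϕ cos δ sin h₀ = 1.4385×0.84619×-0.08276 + 0.53288×0.99657×0.99127 = -0.100739 + 0.526416 = 0.425677.
Q̄ = (S_0/π) × [bracket] = (2138/π) × 0.425677 = 289.7 W/m².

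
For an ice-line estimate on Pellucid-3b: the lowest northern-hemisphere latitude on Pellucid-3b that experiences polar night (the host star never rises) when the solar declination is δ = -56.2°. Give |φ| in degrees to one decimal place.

|φ| = 33.8°

Polar night requires cos H₀ = −tan φ tan δ ≥ 1, i.e. tan φ tan δ ≤ −1.
The boundary is |tan φ| · |tan δ| = 1, so |φ| = 90° − |δ| = 90° − 56.2° = 33.8° in the northern hemisphere.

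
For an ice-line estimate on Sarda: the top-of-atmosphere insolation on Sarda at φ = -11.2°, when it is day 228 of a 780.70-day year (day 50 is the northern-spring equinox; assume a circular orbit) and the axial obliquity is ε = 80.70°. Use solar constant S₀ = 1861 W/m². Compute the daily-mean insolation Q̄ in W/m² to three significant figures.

Solar longitude: λ_s = 360° × (228 − 50)/780.70 = 82.080°.
sin δ = sin 80.70° × sin 82.080° = 0.97744, so δ = +77.807°.
cos H₀ = −tan(-11.2°) tan(+77.807°) = 0.9164, H₀ = 0.4119 rad.
Bracket: H₀ sin φ sin δ + cos φ cos δ sin H₀ = 0.4119×-0.19423×0.97744 + 0.98096×0.21120×0.40031 = -0.078198 + 0.082936 = 0.004738.
Q̄ = (S₀/π) × [bracket] = (1861/π) × 0.004738 = 2.807 W/m².

Q̄ ≈ 2.81 W/m²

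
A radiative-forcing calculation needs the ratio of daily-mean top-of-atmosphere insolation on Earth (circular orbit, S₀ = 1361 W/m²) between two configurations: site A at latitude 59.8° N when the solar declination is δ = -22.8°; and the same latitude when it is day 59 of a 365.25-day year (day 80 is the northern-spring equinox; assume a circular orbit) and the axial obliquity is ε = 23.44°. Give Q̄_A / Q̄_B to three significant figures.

Q̄_A / Q̄_B ≈ 0.202

— Configuration A (φ=+59.8°):
cos H₀ = −tan(+59.8°) tan(-22.800°) = 0.7223, H₀ = 0.7637 rad.
Bracket: H₀ sin φ sin δ + cos φ cos δ sin H₀ = 0.7637×0.86427×-0.38752 + 0.50302×0.92186×0.69163 = -0.255780 + 0.320719 = 0.064939.
Q̄ = (S₀/π) × [bracket] = (1361/π) × 0.064939 = 28.133 W/m².
— Configuration B (φ=+59.8°):
Solar longitude: λ_s = 360° × (59 − 80)/365.25 = -20.698°, i.e. -20.698° + 360° = 339.302°.
sin δ = sin 23.44° × sin 339.302° = -0.14060, so δ = -8.082°.
cos H₀ = −tan(+59.8°) tan(-8.082°) = 0.2440, H₀ = 1.3243 rad.
Bracket: H₀ sin φ sin δ + cos φ cos δ sin H₀ = 1.3243×0.86427×-0.14060 + 0.50302×0.99007×0.96978 = -0.160924 + 0.482975 = 0.322051.
Q̄ = (S₀/π) × [bracket] = (1361/π) × 0.322051 = 139.52 W/m².
Ratio Q̄_A / Q̄_B = 28.133 / 139.52 = 0.2016.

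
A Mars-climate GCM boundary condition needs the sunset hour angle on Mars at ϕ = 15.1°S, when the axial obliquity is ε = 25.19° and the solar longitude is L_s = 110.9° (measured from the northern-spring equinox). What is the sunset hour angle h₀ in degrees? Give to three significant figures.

h₀ = 83.3°

Solar declination: sin δ = sin ε · sin L_s = sin 25.19° × sin 110.9° = 0.39762, so δ = +23.429°.
cos h₀ = −tan ϕ · tan δ = −tan(-15.1°) × tan(+23.429°) = 0.1169, so h₀ = 1.4536 rad = 83.29°.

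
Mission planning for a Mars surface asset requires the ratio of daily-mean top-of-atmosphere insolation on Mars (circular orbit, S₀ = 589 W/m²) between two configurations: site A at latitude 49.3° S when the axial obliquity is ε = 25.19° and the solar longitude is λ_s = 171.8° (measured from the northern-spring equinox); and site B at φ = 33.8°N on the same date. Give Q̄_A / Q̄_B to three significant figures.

Q̄_A / Q̄_B ≈ 0.657

— Configuration A (φ=-49.3°):
Solar declination: sin δ = sin ε · sin λ_s = sin 25.19° × sin 171.8° = 0.06071, so δ = +3.480°.
cos H₀ = −tan(-49.3°) tan(+3.480°) = 0.0707, H₀ = 1.5000 rad.
Bracket: H₀ sin φ sin δ + cos φ cos δ sin H₀ = 1.5000×-0.75813×0.06071 + 0.65210×0.99816×0.99750 = -0.069039 + 0.649273 = 0.580234.
Q̄ = (S₀/π) × [bracket] = (589/π) × 0.580234 = 108.78 W/m².
— Configuration B (φ=+33.8°):
cos H₀ = −tan(+33.8°) tan(+3.480°) = -0.0407, H₀ = 1.6115 rad.
Bracket: H₀ sin φ sin δ + cos φ cos δ sin H₀ = 1.6115×0.55630×0.06071 + 0.83098×0.99816×0.99917 = 0.054425 + 0.828763 = 0.883188.
Q̄ = (S₀/π) × [bracket] = (589/π) × 0.883188 = 165.58 W/m².
Ratio Q̄_A / Q̄_B = 108.78 / 165.58 = 0.6570.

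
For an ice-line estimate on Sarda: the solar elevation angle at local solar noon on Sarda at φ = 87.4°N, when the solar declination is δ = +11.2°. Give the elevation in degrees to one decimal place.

13.8°

At local noon the hour angle is zero, so the zenith angle equals |φ − δ| = |+87.4° − (+11.200°)| = 76.200°.
Elevation = 90° − 76.200° = 13.8°.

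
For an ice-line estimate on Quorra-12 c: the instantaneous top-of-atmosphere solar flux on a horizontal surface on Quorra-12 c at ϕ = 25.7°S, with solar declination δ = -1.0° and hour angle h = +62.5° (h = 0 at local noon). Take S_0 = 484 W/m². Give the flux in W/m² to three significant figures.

205 W/m²

cos θ_z = sin ϕ sin δ + cos ϕ cos δ cos h = 0.007568 + 0.416008 = 0.423576.
Flux = S_0 · cos θ_z = 484 × 0.423576 = 205.0 W/m².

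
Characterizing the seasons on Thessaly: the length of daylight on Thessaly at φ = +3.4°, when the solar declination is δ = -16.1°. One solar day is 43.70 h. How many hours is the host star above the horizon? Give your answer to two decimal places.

21.61 h

cos H₀ = −tan φ · tan δ = −tan(+3.4°) × tan(-16.100°) = 0.0171, so H₀ = 1.5536 rad = 89.02°.
Daylight = 2H₀/(2π) × 43.70 h = (1.5536/π) × 43.70 = 21.61 h.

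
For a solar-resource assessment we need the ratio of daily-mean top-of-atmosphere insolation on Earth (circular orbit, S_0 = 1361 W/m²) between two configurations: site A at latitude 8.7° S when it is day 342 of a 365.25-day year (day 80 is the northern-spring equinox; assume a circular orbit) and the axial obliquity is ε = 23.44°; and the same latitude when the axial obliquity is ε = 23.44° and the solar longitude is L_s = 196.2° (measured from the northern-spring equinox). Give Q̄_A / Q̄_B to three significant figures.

— Configuration A (ϕ=-8.7°):
Solar longitude: L_s = 360° × (342 − 80)/365.25 = 258.234°.
sin δ = sin 23.44° × sin 258.234° = -0.38943, so δ = -22.919°.
cos h₀ = −tan(-8.7°) tan(-22.919°) = -0.0647, h₀ = 1.6355 rad.
Bracket: h₀ sin ϕ sin δ + cos ϕ cos δ sin h₀ = 1.6355×-0.15126×-0.38943 + 0.98849×0.92106×0.99790 = 0.096339 + 0.908547 = 1.004886.
Q̄ = (S_0/π) × [bracket] = (1361/π) × 1.004886 = 435.34 W/m².
— Configuration B (ϕ=-8.7°):
Solar declination: sin δ = sin ε · sin L_s = sin 23.44° × sin 196.2° = -0.11098, so δ = -6.372°.
cos h₀ = −tan(-8.7°) tan(-6.372°) = -0.0171, h₀ = 1.5879 rad.
Bracket: h₀ sin ϕ sin δ + cos ϕ cos δ sin h₀ = 1.5879×-0.15126×-0.11098 + 0.98849×0.99382×0.99985 = 0.026656 + 0.982234 = 1.008890.
Q̄ = (S_0/π) × [bracket] = (1361/π) × 1.008890 = 437.07 W/m².
Ratio Q̄_A / Q̄_B = 435.34 / 437.07 = 0.9960.

Q̄_A / Q̄_B ≈ 0.996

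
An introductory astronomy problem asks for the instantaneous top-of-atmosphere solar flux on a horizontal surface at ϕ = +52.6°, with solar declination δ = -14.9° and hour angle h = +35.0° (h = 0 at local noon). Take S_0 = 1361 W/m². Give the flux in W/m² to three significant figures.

376 W/m²

cos θ_z = sin ϕ sin δ + cos ϕ cos δ cos h = -0.204270 + 0.480804 = 0.276534.
Flux = S_0 · cos θ_z = 1361 × 0.276534 = 376.4 W/m².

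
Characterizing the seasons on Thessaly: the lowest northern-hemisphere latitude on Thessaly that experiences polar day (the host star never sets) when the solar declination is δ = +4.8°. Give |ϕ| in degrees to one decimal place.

Polar day requires cos h₀ = −tan ϕ tan δ ≤ −1, i.e. tan ϕ tan δ ≥ 1.
The boundary is |tan ϕ| · |tan δ| = 1, so |ϕ| = 90° − |δ| = 90° − 4.8° = 85.2° in the northern hemisphere.

|ϕ| = 85.2°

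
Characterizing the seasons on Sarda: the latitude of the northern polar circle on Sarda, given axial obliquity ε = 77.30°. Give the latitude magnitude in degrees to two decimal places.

12.70°

The polar circle is the lowest latitude that experiences at least one full rotation of continuous daylight at the northern-summer solstice; it lies at |φ| = 90° − ε = 90° − 77.30° = 12.70°.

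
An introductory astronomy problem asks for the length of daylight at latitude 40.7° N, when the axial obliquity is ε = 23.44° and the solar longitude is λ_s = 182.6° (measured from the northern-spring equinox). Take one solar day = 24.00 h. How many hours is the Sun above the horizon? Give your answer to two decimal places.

11.88 h

Solar declination: sin δ = sin ε · sin λ_s = sin 23.44° × sin 182.6° = -0.01804, so δ = -1.034°.
cos H₀ = −tan φ · tan δ = −tan(+40.7°) × tan(-1.034°) = 0.0155, so H₀ = 1.5553 rad = 89.11°.
Daylight = 2H₀/(2π) × 24.00 h = (1.5553/π) × 24.00 = 11.88 h.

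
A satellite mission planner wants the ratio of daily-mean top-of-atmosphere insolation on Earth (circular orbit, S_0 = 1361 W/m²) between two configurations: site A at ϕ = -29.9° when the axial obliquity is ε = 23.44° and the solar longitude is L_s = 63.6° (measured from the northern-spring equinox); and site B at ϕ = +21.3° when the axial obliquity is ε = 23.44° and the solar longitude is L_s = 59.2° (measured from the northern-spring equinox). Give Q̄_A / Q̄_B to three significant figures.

— Configuration A (ϕ=-29.9°):
Solar declination: sin δ = sin ε · sin L_s = sin 23.44° × sin 63.6° = 0.35630, so δ = +20.873°.
cos h₀ = −tan(-29.9°) tan(+20.873°) = 0.2193, h₀ = 1.3497 rad.
Bracket: h₀ sin ϕ sin δ + cos ϕ cos δ sin h₀ = 1.3497×-0.49849×0.35630 + 0.86690×0.93437×0.97566 = -0.239723 + 0.790290 = 0.550567.
Q̄ = (S_0/π) × [bracket] = (1361/π) × 0.550567 = 238.52 W/m².
— Configuration B (ϕ=+21.3°):
Solar declination: sin δ = sin ε · sin L_s = sin 23.44° × sin 59.2° = 0.34168, so δ = +19.980°.
cos h₀ = −tan(+21.3°) tan(+19.980°) = -0.1417, h₀ = 1.7130 rad.
Bracket: h₀ sin ϕ sin δ + cos ϕ cos δ sin h₀ = 1.7130×0.36325×0.34168 + 0.93169×0.93981×0.98990 = 0.212609 + 0.866768 = 1.079377.
Q̄ = (S_0/π) × [bracket] = (1361/π) × 1.079377 = 467.61 W/m².
Ratio Q̄_A / Q̄_B = 238.52 / 467.61 = 0.5101.

Q̄_A / Q̄_B ≈ 0.510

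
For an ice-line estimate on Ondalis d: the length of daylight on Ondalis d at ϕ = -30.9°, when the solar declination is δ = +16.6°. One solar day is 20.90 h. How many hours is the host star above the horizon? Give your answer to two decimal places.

cos h₀ = −tan ϕ · tan δ = −tan(-30.9°) × tan(+16.600°) = 0.1784, so h₀ = 1.3914 rad = 79.72°.
Daylight = 2h₀/(2π) × 20.90 h = (1.3914/π) × 20.90 = 9.26 h.

9.26 h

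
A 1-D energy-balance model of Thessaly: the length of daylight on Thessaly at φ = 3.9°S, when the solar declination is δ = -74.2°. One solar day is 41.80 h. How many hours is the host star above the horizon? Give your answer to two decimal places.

cos H₀ = −tan φ · tan δ = −tan(-3.9°) × tan(-74.200°) = -0.2409, so H₀ = 1.8141 rad = 103.94°.
Daylight = 2H₀/(2π) × 41.80 h = (1.8141/π) × 41.80 = 24.14 h.

24.14 h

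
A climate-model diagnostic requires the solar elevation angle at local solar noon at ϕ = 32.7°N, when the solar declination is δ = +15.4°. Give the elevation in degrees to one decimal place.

At local noon the hour angle is zero, so the zenith angle equals |ϕ − δ| = |+32.7° − (+15.400°)| = 17.300°.
Elevation = 90° − 17.300° = 72.7°.

72.7°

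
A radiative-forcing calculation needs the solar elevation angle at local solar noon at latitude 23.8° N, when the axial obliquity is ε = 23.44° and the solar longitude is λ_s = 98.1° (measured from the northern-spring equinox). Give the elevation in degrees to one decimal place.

Solar declination: sin δ = sin ε · sin λ_s = sin 23.44° × sin 98.1° = 0.39382, so δ = +23.192°.
At local noon the hour angle is zero, so the zenith angle equals |φ − δ| = |+23.8° − (+23.192°)| = 0.608°.
Elevation = 90° − 0.608° = 89.4°.

89.4°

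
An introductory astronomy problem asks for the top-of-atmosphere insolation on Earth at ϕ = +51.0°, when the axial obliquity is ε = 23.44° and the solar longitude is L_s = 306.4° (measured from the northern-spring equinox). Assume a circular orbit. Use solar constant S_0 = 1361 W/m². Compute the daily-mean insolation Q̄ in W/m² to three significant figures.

Solar declination: sin δ = sin ε · sin L_s = sin 23.44° × sin 306.4° = -0.32018, so δ = -18.674°.
cos h₀ = −tan(+51.0°) tan(-18.674°) = 0.4174, h₀ = 1.1403 rad.
Bracket: h₀ sin ϕ sin δ + cos ϕ cos δ sin h₀ = 1.1403×0.77715×-0.32018 + 0.62932×0.94736×0.90874 = -0.283738 + 0.541784 = 0.258046.
Q̄ = (S_0/π) × [bracket] = (1361/π) × 0.258046 = 111.8 W/m².

Q̄ ≈ 112 W/m²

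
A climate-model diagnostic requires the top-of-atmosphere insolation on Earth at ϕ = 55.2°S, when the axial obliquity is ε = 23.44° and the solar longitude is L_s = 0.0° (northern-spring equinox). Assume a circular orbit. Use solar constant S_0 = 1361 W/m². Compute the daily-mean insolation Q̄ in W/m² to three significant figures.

Solar declination: sin δ = sin ε · sin L_s = sin 23.44° × sin 0.0° = 0.00000, so δ = +0.000°.
cos h₀ = −tan(-55.2°) tan(+0.000°) = 0.0000, h₀ = 1.5708 rad.
Bracket: h₀ sin ϕ sin δ + cos ϕ cos δ sin h₀ = 1.5708×-0.82115×0.00000 + 0.57071×1.00000×1.00000 = -0.000000 + 0.570710 = 0.570710.
Q̄ = (S_0/π) × [bracket] = (1361/π) × 0.570710 = 247.2 W/m².

Q̄ ≈ 247 W/m²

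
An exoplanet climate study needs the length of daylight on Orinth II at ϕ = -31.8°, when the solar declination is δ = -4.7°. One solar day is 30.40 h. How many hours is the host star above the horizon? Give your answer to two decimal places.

15.69 h

cos h₀ = −tan ϕ · tan δ = −tan(-31.8°) × tan(-4.700°) = -0.0510, so h₀ = 1.6218 rad = 92.92°.
Daylight = 2h₀/(2π) × 30.40 h = (1.6218/π) × 30.40 = 15.69 h.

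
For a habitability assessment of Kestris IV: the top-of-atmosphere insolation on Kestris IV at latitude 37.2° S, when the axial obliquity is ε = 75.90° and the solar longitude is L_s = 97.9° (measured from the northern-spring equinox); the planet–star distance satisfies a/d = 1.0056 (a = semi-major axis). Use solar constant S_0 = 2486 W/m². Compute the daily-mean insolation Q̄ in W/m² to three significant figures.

Solar declination: sin δ = sin ε · sin L_s = sin 75.90° × sin 97.9° = 0.96067, so δ = +73.877°.
cos h₀ = −tan(-37.2°) tan(+73.877°) = 2.6258 ≥ 1 ⇒ polar night, h₀ = 0 and Q̄ = 0.
Inverse-square distance factor (a/d)² = 1.0056² = 1.011231.

Q̄ ≈ 0.00 W/m²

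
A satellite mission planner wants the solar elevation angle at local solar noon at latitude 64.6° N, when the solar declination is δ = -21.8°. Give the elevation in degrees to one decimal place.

At local noon the hour angle is zero, so the zenith angle equals |ϕ − δ| = |+64.6° − (-21.800°)| = 86.400°.
Elevation = 90° − 86.400° = 3.6°.

3.6°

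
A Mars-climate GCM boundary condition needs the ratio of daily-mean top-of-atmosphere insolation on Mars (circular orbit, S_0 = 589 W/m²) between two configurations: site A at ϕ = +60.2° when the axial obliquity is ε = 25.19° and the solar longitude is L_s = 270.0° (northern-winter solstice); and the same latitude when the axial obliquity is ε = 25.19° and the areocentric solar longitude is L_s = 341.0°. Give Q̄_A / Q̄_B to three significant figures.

Q̄_A / Q̄_B ≈ 0.102

— Configuration A (ϕ=+60.2°):
Solar declination: sin δ = sin ε · sin L_s = sin 25.19° × sin 270.0° = -0.42562, so δ = -25.190°.
cos h₀ = −tan(+60.2°) tan(-25.190°) = 0.8213, h₀ = 0.6071 rad.
Bracket: h₀ sin ϕ sin δ + cos ϕ cos δ sin h₀ = 0.6071×0.86777×-0.42562 + 0.49697×0.90490×0.57053 = -0.224226 + 0.256572 = 0.032346.
Q̄ = (S_0/π) × [bracket] = (589/π) × 0.032346 = 6.0644 W/m².
— Configuration B (ϕ=+60.2°):
sin δ = sin 25.19° × sin 341.0° = -0.13857, so δ = -7.965°.
cos h₀ = −tan(+60.2°) tan(-7.965°) = 0.2443, h₀ = 1.3240 rad.
Bracket: h₀ sin ϕ sin δ + cos ϕ cos δ sin h₀ = 1.3240×0.86777×-0.13857 + 0.49697×0.99035×0.96970 = -0.159207 + 0.477261 = 0.318054.
Q̄ = (S_0/π) × [bracket] = (589/π) × 0.318054 = 59.630 W/m².
Ratio Q̄_A / Q̄_B = 6.0644 / 59.630 = 0.1017.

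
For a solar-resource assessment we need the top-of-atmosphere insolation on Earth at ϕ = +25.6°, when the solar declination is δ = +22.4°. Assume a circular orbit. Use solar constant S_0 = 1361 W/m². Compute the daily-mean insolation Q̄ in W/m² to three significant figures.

Q̄ ≈ 480 W/m²

cos h₀ = −tan(+25.6°) tan(+22.400°) = -0.1975, h₀ = 1.7696 rad.
Bracket: h₀ sin ϕ sin δ + cos ϕ cos δ sin h₀ = 1.7696×0.43209×0.38107 + 0.90183×0.92455×0.98031 = 0.291376 + 0.817370 = 1.108746.
Q̄ = (S_0/π) × [bracket] = (1361/π) × 1.108746 = 480.3 W/m².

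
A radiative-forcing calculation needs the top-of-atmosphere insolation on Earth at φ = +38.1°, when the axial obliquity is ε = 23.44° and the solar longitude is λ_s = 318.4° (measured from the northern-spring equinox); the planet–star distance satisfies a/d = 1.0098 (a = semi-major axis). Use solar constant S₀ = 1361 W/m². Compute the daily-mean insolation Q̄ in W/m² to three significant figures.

Solar declination: sin δ = sin ε · sin λ_s = sin 23.44° × sin 318.4° = -0.26410, so δ = -15.314°.
cos H₀ = −tan(+38.1°) tan(-15.314°) = 0.2147, H₀ = 1.3544 rad.
Bracket: H₀ sin φ sin δ + cos φ cos δ sin H₀ = 1.3544×0.61704×-0.26410 + 0.78694×0.96449×0.97668 = -0.220713 + 0.741296 = 0.520583.
Inverse-square distance factor (a/d)² = 1.0098² = 1.019696.
Q̄ = (S₀/π) × 1.019696 × [bracket] = (1361/π) × 1.019696 × 0.520583 = 230.0 W/m².

Q̄ ≈ 230 W/m²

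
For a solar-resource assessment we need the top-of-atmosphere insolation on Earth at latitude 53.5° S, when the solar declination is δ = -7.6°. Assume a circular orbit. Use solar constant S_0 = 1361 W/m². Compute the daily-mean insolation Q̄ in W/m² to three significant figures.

Q̄ ≈ 332 W/m²

cos h₀ = −tan(-53.5°) tan(-7.600°) = -0.1803, h₀ = 1.7521 rad.
Bracket: h₀ sin ϕ sin δ + cos ϕ cos δ sin h₀ = 1.7521×-0.80386×-0.13226 + 0.59482×0.99122×0.98361 = 0.186281 + 0.579934 = 0.766215.
Q̄ = (S_0/π) × [bracket] = (1361/π) × 0.766215 = 331.9 W/m².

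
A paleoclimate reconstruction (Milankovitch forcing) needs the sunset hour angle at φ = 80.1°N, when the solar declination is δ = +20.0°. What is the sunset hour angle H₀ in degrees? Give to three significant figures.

H₀ = 180°

Sunrise equation: cos H₀ = −tan φ · tan δ = -2.0855 ≤ −1, so the Sun never sets (polar day) and H₀ = π.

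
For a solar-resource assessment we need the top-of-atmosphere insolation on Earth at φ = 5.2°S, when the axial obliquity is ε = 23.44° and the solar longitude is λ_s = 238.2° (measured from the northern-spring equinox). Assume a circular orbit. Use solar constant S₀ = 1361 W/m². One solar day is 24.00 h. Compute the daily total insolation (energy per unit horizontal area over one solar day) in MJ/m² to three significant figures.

Solar declination: sin δ = sin ε · sin λ_s = sin 23.44° × sin 238.2° = -0.33808, so δ = -19.760°.
cos H₀ = −tan(-5.2°) tan(-19.760°) = -0.0327, H₀ = 1.6035 rad.
Bracket: H₀ sin φ sin δ + cos φ cos δ sin H₀ = 1.6035×-0.09063×-0.33808 + 0.99588×0.94112×0.99947 = 0.049132 + 0.936746 = 0.985878.
Q̄ = (S₀/π) × [bracket] = (1361/π) × 0.985878 = 427.10 W/m².
Daily total = Q̄ × 24.00 h × 3600 s/h = 427.10 × 24.00 × 3600 / 10⁶ = 36.90 MJ/m².

36.9 MJ/m²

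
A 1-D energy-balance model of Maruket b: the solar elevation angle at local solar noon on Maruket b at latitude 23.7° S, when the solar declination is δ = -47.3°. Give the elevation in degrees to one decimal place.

At local noon the hour angle is zero, so the zenith angle equals |φ − δ| = |-23.7° − (-47.300°)| = 23.600°.
Elevation = 90° − 23.600° = 66.4°.

66.4°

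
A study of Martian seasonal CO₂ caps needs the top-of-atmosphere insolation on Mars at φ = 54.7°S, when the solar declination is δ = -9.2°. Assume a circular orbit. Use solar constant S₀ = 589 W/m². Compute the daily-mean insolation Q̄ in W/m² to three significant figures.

cos H₀ = −tan(-54.7°) tan(-9.200°) = -0.2288, H₀ = 1.8016 rad.
Bracket: H₀ sin φ sin δ + cos φ cos δ sin H₀ = 1.8016×-0.81614×-0.15988 + 0.57786×0.98714×0.97348 = 0.235081 + 0.555301 = 0.790382.
Q̄ = (S₀/π) × [bracket] = (589/π) × 0.790382 = 148.2 W/m².

Q̄ ≈ 148 W/m²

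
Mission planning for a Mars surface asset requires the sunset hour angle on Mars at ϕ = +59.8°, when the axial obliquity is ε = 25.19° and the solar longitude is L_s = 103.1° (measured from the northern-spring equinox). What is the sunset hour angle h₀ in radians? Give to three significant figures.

Solar declination: sin δ = sin ε · sin L_s = sin 25.19° × sin 103.1° = 0.41454, so δ = +24.491°.
cos h₀ = −tan ϕ · tan δ = −tan(+59.8°) × tan(+24.491°) = -0.7827, so h₀ = 2.4698 rad = 141.51°.

h₀ = 2.47 rad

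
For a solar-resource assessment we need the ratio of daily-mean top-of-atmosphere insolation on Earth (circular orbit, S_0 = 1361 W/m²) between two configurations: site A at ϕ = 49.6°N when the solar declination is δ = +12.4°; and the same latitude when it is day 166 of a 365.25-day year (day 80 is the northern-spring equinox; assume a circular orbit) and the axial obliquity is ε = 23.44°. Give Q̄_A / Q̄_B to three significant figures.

Q̄_A / Q̄_B ≈ 0.794

— Configuration A (ϕ=+49.6°):
cos h₀ = −tan(+49.6°) tan(+12.400°) = -0.2583, h₀ = 1.8321 rad.
Bracket: h₀ sin ϕ sin δ + cos ϕ cos δ sin h₀ = 1.8321×0.76154×0.21474 + 0.64812×0.97667×0.96605 = 0.299609 + 0.611509 = 0.911118.
Q̄ = (S_0/π) × [bracket] = (1361/π) × 0.911118 = 394.71 W/m².
— Configuration B (ϕ=+49.6°):
Solar longitude: L_s = 360° × (166 − 80)/365.25 = 84.764°.
sin δ = sin 23.44° × sin 84.764° = 0.39613, so δ = +23.336°.
cos h₀ = −tan(+49.6°) tan(+23.336°) = -0.5069, h₀ = 2.1024 rad.
Bracket: h₀ sin ϕ sin δ + cos ϕ cos δ sin h₀ = 2.1024×0.76154×0.39613 + 0.64812×0.91820×0.86199 = 0.634229 + 0.512974 = 1.147203.
Q̄ = (S_0/π) × [bracket] = (1361/π) × 1.147203 = 496.99 W/m².
Ratio Q̄_A / Q̄_B = 394.71 / 496.99 = 0.7942.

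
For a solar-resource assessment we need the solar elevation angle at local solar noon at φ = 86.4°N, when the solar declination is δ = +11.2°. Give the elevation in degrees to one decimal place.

14.8°

At local noon the hour angle is zero, so the zenith angle equals |φ − δ| = |+86.4° − (+11.200°)| = 75.200°.
Elevation = 90° − 75.200° = 14.8°.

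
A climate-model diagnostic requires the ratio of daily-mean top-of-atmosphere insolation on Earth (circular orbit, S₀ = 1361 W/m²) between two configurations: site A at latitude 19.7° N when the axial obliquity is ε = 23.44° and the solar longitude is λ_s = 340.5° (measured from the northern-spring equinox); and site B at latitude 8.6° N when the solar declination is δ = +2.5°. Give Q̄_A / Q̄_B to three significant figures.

Q̄_A / Q̄_B ≈ 0.866

— Configuration A (φ=+19.7°):
Solar declination: sin δ = sin ε · sin λ_s = sin 23.44° × sin 340.5° = -0.13278, so δ = -7.631°.
cos H₀ = −tan(+19.7°) tan(-7.631°) = 0.0480, H₀ = 1.5228 rad.
Bracket: H₀ sin φ sin δ + cos φ cos δ sin H₀ = 1.5228×0.33710×-0.13278 + 0.94147×0.99114×0.99885 = -0.068161 + 0.932055 = 0.863894.
Q̄ = (S₀/π) × [bracket] = (1361/π) × 0.863894 = 374.26 W/m².
— Configuration B (φ=+8.6°):
cos H₀ = −tan(+8.6°) tan(+2.500°) = -0.0066, H₀ = 1.5774 rad.
Bracket: H₀ sin φ sin δ + cos φ cos δ sin H₀ = 1.5774×0.14954×0.04362 + 0.98876×0.99905×0.99998 = 0.010289 + 0.987801 = 0.998090.
Q̄ = (S₀/π) × [bracket] = (1361/π) × 0.998090 = 432.39 W/m².
Ratio Q̄_A / Q̄_B = 374.26 / 432.39 = 0.8656.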